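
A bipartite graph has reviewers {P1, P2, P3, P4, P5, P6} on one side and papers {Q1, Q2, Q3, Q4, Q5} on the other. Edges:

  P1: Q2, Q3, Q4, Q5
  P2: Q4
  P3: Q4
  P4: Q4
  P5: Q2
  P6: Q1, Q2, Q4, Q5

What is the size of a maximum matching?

Unit-capacity flow: source→left, listed edges, right→sink; max matching = max flow.
Augmenting path P1→Q2 (+1); matched 1.
Augmenting path P2→Q4 (+1); matched 2.
Augmenting path P6→Q1 (+1); matched 3.
Augmenting path P5→Q2→P1→Q3 (+1); matched 4.
No augmenting path remains; maximum matching = 4.
König certificate: {P1, P5, P6, Q4} is a vertex cover of size 4 (every listed pair touches it), so no matching can be larger.

4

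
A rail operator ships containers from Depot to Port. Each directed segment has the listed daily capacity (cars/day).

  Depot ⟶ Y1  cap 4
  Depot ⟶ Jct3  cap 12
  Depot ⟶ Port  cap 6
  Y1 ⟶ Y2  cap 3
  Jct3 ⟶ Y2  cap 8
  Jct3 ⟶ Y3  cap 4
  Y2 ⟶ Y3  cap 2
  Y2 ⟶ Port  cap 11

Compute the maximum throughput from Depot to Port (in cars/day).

Augment Depot→Port: bottleneck 6, flow now 6.
Augment Depot→Y1→Y2→Port: bottleneck 3, flow now 9.
Augment Depot→Jct3→Y2→Port: bottleneck 8, flow now 17.
No augmenting path remains; maximum flow = 17.
In the residual graph, reachable from Depot: {Depot, Y1, Jct3, Y3}.
Min-cut edges: Depot→Port (6), Y1→Y2 (3), Jct3→Y2 (8); capacity 6 + 3 + 8 = 17.
This cut is saturated, so no flow can exceed 17.

17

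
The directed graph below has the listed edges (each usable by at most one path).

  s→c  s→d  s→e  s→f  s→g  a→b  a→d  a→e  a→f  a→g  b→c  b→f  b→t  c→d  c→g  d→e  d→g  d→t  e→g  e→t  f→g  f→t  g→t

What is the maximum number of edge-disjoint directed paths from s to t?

4

Assign every edge capacity 1; by Menger, the answer equals the max flow.
Path s→d→t (+1); total 1.
Path s→e→t (+1); total 2.
Path s→f→t (+1); total 3.
Path s→g→t (+1); total 4.
No residual s→t path; max flow = 4.
Certifying cut of size 4: {d→t, e→t, g→t, s→f}.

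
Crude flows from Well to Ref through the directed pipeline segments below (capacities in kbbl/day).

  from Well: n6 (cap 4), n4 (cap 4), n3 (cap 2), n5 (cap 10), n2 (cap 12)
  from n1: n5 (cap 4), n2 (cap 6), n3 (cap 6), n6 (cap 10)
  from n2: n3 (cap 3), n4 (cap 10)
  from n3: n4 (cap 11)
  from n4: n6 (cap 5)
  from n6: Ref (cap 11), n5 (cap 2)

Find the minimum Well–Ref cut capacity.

Augment Well→n6→Ref: bottleneck 4, flow now 4.
Augment Well→n4→n6→Ref: bottleneck 4, flow now 8.
Augment Well→n2→n4→n6→Ref: bottleneck 1, flow now 9.
No augmenting path remains; maximum flow = 9.
By max-flow min-cut, the minimum cut capacity equals the max flow.
In the residual graph, reachable from Well: {Well, n2, n3, n4, n5}.
Min-cut edges: Well→n6 (4), n4→n6 (5); capacity 4 + 5 = 9.

9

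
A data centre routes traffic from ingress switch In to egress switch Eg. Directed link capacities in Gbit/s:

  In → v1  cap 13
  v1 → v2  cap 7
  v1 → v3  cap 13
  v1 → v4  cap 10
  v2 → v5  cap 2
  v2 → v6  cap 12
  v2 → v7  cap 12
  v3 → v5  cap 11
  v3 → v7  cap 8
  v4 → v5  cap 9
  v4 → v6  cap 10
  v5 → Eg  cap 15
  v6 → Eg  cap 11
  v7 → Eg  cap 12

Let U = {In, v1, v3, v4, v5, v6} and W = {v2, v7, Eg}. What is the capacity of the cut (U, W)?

Edges leaving {In, v1, v3, v4, v5, v6}: v1→v2 (7), v3→v7 (8), v5→Eg (15), v6→Eg (11).
Cut capacity = 7 + 8 + 15 + 11 = 41.

41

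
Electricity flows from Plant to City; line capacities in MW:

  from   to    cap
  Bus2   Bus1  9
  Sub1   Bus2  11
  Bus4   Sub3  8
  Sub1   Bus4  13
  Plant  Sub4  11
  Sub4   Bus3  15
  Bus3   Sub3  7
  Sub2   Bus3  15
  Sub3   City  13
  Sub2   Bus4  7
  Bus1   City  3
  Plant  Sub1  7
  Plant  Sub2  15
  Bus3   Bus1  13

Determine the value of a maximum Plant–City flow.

Augment Plant→Sub2→Bus4→Sub3→City: bottleneck 7, flow now 7.
Augment Plant→Sub2→Bus3→Bus1→City: bottleneck 3, flow now 10.
Augment Plant→Sub2→Bus3→Sub3→City: bottleneck 5, flow now 15.
Augment Plant→Sub4→Bus3→Sub3→City: bottleneck 1, flow now 16.
No augmenting path remains; maximum flow = 16.
In the residual graph, reachable from Plant: {Plant, Sub2, Sub4, Sub1, Bus4, Bus3, Bus2, Bus1, Sub3}.
Min-cut edges: Bus1→City (3), Sub3→City (13); capacity 3 + 13 = 16.
This cut is saturated, so no flow can exceed 16.

16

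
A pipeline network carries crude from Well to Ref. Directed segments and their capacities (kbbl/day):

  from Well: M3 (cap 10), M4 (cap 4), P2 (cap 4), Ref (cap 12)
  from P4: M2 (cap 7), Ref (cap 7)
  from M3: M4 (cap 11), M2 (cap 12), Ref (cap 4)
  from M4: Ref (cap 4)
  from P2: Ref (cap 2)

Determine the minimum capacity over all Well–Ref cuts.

Augment Well→Ref: bottleneck 12, flow now 12.
Augment Well→M3→Ref: bottleneck 4, flow now 16.
Augment Well→M4→Ref: bottleneck 4, flow now 20.
Augment Well→P2→Ref: bottleneck 2, flow now 22.
No augmenting path remains; maximum flow = 22.
By max-flow min-cut, the minimum cut capacity equals the max flow.
In the residual graph, reachable from Well: {Well, M3, M4, P2, M2}.
Min-cut edges: Well→Ref (12), M3→Ref (4), M4→Ref (4), P2→Ref (2); capacity 12 + 4 + 4 + 2 = 22.

22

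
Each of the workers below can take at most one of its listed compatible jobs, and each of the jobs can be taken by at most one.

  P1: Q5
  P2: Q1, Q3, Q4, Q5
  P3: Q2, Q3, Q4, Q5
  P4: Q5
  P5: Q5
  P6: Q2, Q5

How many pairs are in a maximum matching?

Unit-capacity flow: source→left, listed edges, right→sink; max matching = max flow.
Augmenting path P1→Q5 (+1); matched 1.
Augmenting path P2→Q1 (+1); matched 2.
Augmenting path P3→Q2 (+1); matched 3.
Augmenting path P6→Q2→P3→Q3 (+1); matched 4.
No augmenting path remains; maximum matching = 4.
König certificate: {P2, P3, P6, Q5} is a vertex cover of size 4 (every listed pair touches it), so no matching can be larger.

4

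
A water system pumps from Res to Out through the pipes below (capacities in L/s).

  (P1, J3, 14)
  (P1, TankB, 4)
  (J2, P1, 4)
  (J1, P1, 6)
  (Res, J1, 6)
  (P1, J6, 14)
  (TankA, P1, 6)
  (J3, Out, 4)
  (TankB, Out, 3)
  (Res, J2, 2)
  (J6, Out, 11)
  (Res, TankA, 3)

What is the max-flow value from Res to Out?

11

Augment Res→TankA→P1→J3→Out: bottleneck 3, flow now 3.
Augment Res→J1→P1→J3→Out: bottleneck 1, flow now 4.
Augment Res→J1→P1→J6→Out: bottleneck 5, flow now 9.
Augment Res→J2→P1→J6→Out: bottleneck 2, flow now 11.
No augmenting path remains; maximum flow = 11.
In the residual graph, reachable from Res: {Res}.
Min-cut edges: Res→TankA (3), Res→J1 (6), Res→J2 (2); capacity 3 + 6 + 2 = 11.
This cut is saturated, so no flow can exceed 11.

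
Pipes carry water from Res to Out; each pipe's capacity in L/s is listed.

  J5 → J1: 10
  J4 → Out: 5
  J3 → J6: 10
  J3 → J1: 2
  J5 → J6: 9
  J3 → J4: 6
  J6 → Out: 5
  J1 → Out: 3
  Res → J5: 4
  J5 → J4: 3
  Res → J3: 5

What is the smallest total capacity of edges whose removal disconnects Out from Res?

Augment Res→J5→J4→Out: bottleneck 3, flow now 3.
Augment Res→J5→J6→Out: bottleneck 1, flow now 4.
Augment Res→J3→J4→Out: bottleneck 2, flow now 6.
Augment Res→J3→J6→Out: bottleneck 3, flow now 9.
No augmenting path remains; maximum flow = 9.
By max-flow min-cut, the minimum cut capacity equals the max flow.
In the residual graph, reachable from Res: {Res}.
Min-cut edges: Res→J5 (4), Res→J3 (5); capacity 4 + 5 = 9.

9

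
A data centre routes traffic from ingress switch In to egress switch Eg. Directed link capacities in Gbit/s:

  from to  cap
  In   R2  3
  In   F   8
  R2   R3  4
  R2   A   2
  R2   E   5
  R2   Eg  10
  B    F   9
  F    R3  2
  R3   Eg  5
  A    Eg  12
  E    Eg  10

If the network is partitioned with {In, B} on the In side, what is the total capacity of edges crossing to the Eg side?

20

Edges leaving {In, B}: In→R2 (3), In→F (8), B→F (9).
Cut capacity = 3 + 8 + 9 = 20.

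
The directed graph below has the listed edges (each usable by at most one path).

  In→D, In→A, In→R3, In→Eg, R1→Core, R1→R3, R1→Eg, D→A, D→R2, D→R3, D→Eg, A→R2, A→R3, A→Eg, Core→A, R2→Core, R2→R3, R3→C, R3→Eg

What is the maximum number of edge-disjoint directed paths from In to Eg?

4

Assign every edge capacity 1; by Menger, the answer equals the max flow.
Path In→Eg (+1); total 1.
Path In→D→Eg (+1); total 2.
Path In→A→Eg (+1); total 3.
Path In→R3→Eg (+1); total 4.
No residual In→Eg path; max flow = 4.
Certifying cut of size 4: {In→A, In→D, In→Eg, In→R3}.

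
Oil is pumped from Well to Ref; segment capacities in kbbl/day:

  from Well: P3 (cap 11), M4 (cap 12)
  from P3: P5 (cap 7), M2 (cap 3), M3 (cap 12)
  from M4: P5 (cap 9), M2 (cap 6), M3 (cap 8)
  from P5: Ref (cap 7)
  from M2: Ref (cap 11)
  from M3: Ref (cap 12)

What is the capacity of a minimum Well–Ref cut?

23

Augment Well→P3→P5→Ref: bottleneck 7, flow now 7.
Augment Well→P3→M2→Ref: bottleneck 3, flow now 10.
Augment Well→P3→M3→Ref: bottleneck 1, flow now 11.
Augment Well→M4→M2→Ref: bottleneck 6, flow now 17.
Augment Well→M4→M3→Ref: bottleneck 6, flow now 23.
No augmenting path remains; maximum flow = 23.
By max-flow min-cut, the minimum cut capacity equals the max flow.
In the residual graph, reachable from Well: {Well}.
Min-cut edges: Well→P3 (11), Well→M4 (12); capacity 11 + 12 = 23.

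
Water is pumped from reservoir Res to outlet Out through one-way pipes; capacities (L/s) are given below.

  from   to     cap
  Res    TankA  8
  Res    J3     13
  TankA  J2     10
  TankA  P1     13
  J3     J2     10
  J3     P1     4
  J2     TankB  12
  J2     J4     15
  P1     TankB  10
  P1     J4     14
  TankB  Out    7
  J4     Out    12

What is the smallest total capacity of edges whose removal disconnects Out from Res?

19

Augment Res→TankA→J2→TankB→Out: bottleneck 7, flow now 7.
Augment Res→TankA→J2→J4→Out: bottleneck 1, flow now 8.
Augment Res→J3→J2→J4→Out: bottleneck 10, flow now 18.
Augment Res→J3→P1→J4→Out: bottleneck 1, flow now 19.
No augmenting path remains; maximum flow = 19.
By max-flow min-cut, the minimum cut capacity equals the max flow.
In the residual graph, reachable from Res: {Res, TankA, J3, J2, P1, TankB, J4}.
Min-cut edges: TankB→Out (7), J4→Out (12); capacity 7 + 12 = 19.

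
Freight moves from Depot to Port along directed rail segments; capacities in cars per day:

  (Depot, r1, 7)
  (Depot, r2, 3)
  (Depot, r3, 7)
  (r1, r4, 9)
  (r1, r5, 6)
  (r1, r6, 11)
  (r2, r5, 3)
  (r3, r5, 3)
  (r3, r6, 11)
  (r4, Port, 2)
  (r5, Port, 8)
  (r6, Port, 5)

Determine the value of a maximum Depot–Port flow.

Augment Depot→r1→r4→Port: bottleneck 2, flow now 2.
Augment Depot→r1→r5→Port: bottleneck 5, flow now 7.
Augment Depot→r2→r5→Port: bottleneck 3, flow now 10.
Augment Depot→r3→r6→Port: bottleneck 5, flow now 15.
No augmenting path remains; maximum flow = 15.
In the residual graph, reachable from Depot: {Depot, r1, r2, r3, r4, r5, r6}.
Min-cut edges: r4→Port (2), r5→Port (8), r6→Port (5); capacity 2 + 8 + 5 = 15.
This cut is saturated, so no flow can exceed 15.

15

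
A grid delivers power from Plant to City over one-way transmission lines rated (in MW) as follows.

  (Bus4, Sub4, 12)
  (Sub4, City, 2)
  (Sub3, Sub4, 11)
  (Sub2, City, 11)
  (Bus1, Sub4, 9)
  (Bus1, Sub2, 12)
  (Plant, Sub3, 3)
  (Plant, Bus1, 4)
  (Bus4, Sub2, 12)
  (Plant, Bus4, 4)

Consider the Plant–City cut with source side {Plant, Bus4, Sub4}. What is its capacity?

21

Edges leaving {Plant, Bus4, Sub4}: Plant→Bus1 (4), Plant→Sub3 (3), Bus4→Sub2 (12), Sub4→City (2).
Cut capacity = 4 + 3 + 12 + 2 = 21.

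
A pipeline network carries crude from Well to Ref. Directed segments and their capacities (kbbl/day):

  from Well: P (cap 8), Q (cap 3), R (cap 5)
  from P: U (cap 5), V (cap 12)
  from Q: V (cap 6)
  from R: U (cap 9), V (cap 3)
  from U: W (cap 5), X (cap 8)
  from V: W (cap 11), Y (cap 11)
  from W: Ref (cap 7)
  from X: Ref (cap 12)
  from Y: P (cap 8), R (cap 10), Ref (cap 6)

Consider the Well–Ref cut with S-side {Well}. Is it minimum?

Yes — it is a minimum cut (capacity 16).

Given cut capacity: 8 + 3 + 5 = 16.
Augment Well→P→U→W→Ref: bottleneck 5, flow now 5.
Augment Well→P→V→W→Ref: bottleneck 2, flow now 7.
Augment Well→P→V→Y→Ref: bottleneck 1, flow now 8.
Augment Well→Q→V→Y→Ref: bottleneck 3, flow now 11.
Augment Well→R→U→X→Ref: bottleneck 5, flow now 16.
No augmenting path remains; maximum flow = 16.
Cut capacity 16 equals the max flow, so it is a minimum cut.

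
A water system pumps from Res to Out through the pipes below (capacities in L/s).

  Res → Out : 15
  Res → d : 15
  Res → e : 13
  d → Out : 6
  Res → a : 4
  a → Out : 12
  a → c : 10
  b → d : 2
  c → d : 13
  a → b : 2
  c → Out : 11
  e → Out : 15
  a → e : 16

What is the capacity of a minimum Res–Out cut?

Augment Res→Out: bottleneck 15, flow now 15.
Augment Res→a→Out: bottleneck 4, flow now 19.
Augment Res→d→Out: bottleneck 6, flow now 25.
Augment Res→e→Out: bottleneck 13, flow now 38.
No augmenting path remains; maximum flow = 38.
By max-flow min-cut, the minimum cut capacity equals the max flow.
In the residual graph, reachable from Res: {Res, d}.
Min-cut edges: Res→a (4), Res→e (13), Res→Out (15), d→Out (6); capacity 4 + 13 + 15 + 6 = 38.

38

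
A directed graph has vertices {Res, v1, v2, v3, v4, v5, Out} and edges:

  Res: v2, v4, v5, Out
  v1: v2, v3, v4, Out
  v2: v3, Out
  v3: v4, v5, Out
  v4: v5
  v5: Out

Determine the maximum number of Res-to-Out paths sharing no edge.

3

Assign every edge capacity 1; by Menger, the answer equals the max flow.
Path Res→Out (+1); total 1.
Path Res→v2→Out (+1); total 2.
Path Res→v5→Out (+1); total 3.
No residual Res→Out path; max flow = 3.
Certifying cut of size 3: {Res→Out, Res→v2, v5→Out}.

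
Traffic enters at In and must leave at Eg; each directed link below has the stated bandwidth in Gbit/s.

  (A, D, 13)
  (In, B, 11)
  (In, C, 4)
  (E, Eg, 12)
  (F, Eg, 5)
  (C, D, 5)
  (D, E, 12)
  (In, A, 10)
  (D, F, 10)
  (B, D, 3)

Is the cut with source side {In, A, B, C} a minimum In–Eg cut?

No — its capacity is 21, but the minimum cut has capacity 17.

Given cut capacity: 13 + 3 + 5 = 21.
Augment In→A→D→E→Eg: bottleneck 10, flow now 10.
Augment In→B→D→E→Eg: bottleneck 2, flow now 12.
Augment In→B→D→F→Eg: bottleneck 1, flow now 13.
Augment In→C→D→F→Eg: bottleneck 4, flow now 17.
No augmenting path remains; maximum flow = 17.
In the residual graph, reachable from In: {In, B}.
Min-cut edges: In→A (10), In→C (4), B→D (3); capacity 10 + 4 + 3 = 17.
Cut capacity 21 exceeds the max flow 17, so it is not minimum.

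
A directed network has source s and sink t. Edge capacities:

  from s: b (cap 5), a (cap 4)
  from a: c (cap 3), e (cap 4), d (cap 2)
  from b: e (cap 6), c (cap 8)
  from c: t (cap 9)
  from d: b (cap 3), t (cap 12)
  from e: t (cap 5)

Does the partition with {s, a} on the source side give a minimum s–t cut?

Given cut capacity: 5 + 3 + 2 + 4 = 14.
Augment s→a→c→t: bottleneck 3, flow now 3.
Augment s→a→d→t: bottleneck 1, flow now 4.
Augment s→b→c→t: bottleneck 5, flow now 9.
No augmenting path remains; maximum flow = 9.
In the residual graph, reachable from s: {s}.
Min-cut edges: s→a (4), s→b (5); capacity 4 + 5 = 9.
Cut capacity 14 exceeds the max flow 9, so it is not minimum.

No — its capacity is 14, but the minimum cut has capacity 9.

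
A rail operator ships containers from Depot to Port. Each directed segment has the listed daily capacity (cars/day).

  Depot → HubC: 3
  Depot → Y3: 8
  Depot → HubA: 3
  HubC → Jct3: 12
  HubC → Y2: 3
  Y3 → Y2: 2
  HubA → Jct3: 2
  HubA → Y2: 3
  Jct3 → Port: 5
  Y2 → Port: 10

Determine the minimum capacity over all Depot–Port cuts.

8

Augment Depot→HubC→Jct3→Port: bottleneck 3, flow now 3.
Augment Depot→Y3→Y2→Port: bottleneck 2, flow now 5.
Augment Depot→HubA→Jct3→Port: bottleneck 2, flow now 7.
Augment Depot→HubA→Y2→Port: bottleneck 1, flow now 8.
No augmenting path remains; maximum flow = 8.
By max-flow min-cut, the minimum cut capacity equals the max flow.
In the residual graph, reachable from Depot: {Depot, Y3}.
Min-cut edges: Depot→HubC (3), Depot→HubA (3), Y3→Y2 (2); capacity 3 + 3 + 2 = 8.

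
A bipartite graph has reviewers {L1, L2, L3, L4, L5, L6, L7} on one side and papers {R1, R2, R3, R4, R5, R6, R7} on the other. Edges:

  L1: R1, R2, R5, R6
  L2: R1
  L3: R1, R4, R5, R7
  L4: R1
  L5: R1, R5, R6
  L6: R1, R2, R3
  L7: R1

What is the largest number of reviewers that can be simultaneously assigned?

Unit-capacity flow: source→left, listed edges, right→sink; max matching = max flow.
Augmenting path L1→R1 (+1); matched 1.
Augmenting path L3→R4 (+1); matched 2.
Augmenting path L5→R5 (+1); matched 3.
Augmenting path L6→R2 (+1); matched 4.
Augmenting path L2→R1→L1→R6 (+1); matched 5.
No augmenting path remains; maximum matching = 5.
König certificate: {L1, L3, L5, L6, R1} is a vertex cover of size 5 (every listed pair touches it), so no matching can be larger.

5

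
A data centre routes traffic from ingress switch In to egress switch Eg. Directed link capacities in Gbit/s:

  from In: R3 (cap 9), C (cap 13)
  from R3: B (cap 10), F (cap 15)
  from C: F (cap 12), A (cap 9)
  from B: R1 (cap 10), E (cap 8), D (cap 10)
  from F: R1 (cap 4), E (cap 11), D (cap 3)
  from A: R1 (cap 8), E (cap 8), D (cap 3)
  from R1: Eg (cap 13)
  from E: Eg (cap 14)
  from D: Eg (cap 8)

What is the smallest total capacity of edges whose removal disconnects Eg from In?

Augment In→R3→B→R1→Eg: bottleneck 9, flow now 9.
Augment In→C→F→R1→Eg: bottleneck 4, flow now 13.
Augment In→C→F→E→Eg: bottleneck 8, flow now 21.
Augment In→C→A→E→Eg: bottleneck 1, flow now 22.
No augmenting path remains; maximum flow = 22.
By max-flow min-cut, the minimum cut capacity equals the max flow.
In the residual graph, reachable from In: {In}.
Min-cut edges: In→R3 (9), In→C (13); capacity 9 + 13 = 22.

22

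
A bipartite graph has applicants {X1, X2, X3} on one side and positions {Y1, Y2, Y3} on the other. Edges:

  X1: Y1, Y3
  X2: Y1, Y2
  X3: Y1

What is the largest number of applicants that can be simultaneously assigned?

3

Unit-capacity flow: source→left, listed edges, right→sink; max matching = max flow.
Augmenting path X1→Y1 (+1); matched 1.
Augmenting path X2→Y2 (+1); matched 2.
Augmenting path X3→Y1→X1→Y3 (+1); matched 3.
No augmenting path remains; maximum matching = 3.
König certificate: {X1, X2, X3} is a vertex cover of size 3 (every listed pair touches it), so no matching can be larger.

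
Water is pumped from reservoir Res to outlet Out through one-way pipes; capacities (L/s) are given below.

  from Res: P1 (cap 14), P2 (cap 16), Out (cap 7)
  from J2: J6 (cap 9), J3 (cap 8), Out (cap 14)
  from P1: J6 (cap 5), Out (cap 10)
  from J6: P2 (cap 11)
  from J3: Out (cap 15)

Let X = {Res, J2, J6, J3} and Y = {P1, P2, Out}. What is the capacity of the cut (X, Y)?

Edges leaving {Res, J2, J6, J3}: Res→P1 (14), Res→P2 (16), Res→Out (7), J2→Out (14), J6→P2 (11), J3→Out (15).
Cut capacity = 14 + 16 + 7 + 14 + 11 + 15 = 77.

77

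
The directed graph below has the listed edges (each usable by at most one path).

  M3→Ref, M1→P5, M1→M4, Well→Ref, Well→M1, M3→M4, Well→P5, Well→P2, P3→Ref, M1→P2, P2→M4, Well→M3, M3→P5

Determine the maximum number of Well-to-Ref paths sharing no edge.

2

Assign every edge capacity 1; by Menger, the answer equals the max flow.
Path Well→Ref (+1); total 1.
Path Well→M3→Ref (+1); total 2.
No residual Well→Ref path; max flow = 2.
Certifying cut of size 2: {Well→M3, Well→Ref}.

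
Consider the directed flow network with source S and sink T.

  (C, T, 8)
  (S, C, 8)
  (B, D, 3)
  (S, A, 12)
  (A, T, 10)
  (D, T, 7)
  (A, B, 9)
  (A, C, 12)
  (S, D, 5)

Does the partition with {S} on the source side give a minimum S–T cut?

Given cut capacity: 12 + 8 + 5 = 25.
Augment S→A→T: bottleneck 10, flow now 10.
Augment S→C→T: bottleneck 8, flow now 18.
Augment S→D→T: bottleneck 5, flow now 23.
Augment S→A→B→D→T: bottleneck 2, flow now 25.
No augmenting path remains; maximum flow = 25.
Cut capacity 25 equals the max flow, so it is a minimum cut.

Yes — it is a minimum cut (capacity 25).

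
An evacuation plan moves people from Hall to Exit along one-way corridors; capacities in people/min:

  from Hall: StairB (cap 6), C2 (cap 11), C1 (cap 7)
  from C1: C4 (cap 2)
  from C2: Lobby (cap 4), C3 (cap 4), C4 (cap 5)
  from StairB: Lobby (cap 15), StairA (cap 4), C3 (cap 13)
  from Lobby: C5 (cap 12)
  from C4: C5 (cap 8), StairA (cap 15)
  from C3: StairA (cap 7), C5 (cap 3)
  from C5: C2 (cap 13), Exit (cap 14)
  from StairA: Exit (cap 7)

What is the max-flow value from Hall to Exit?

Augment Hall→StairB→StairA→Exit: bottleneck 4, flow now 4.
Augment Hall→C1→C4→C5→Exit: bottleneck 2, flow now 6.
Augment Hall→C2→Lobby→C5→Exit: bottleneck 4, flow now 10.
Augment Hall→C2→C4→C5→Exit: bottleneck 5, flow now 15.
Augment Hall→C2→C3→C5→Exit: bottleneck 2, flow now 17.
Augment Hall→StairB→Lobby→C5→Exit: bottleneck 1, flow now 18.
Augment Hall→StairB→C3→StairA→Exit: bottleneck 1, flow now 19.
No augmenting path remains; maximum flow = 19.
In the residual graph, reachable from Hall: {Hall, C1}.
Min-cut edges: Hall→C2 (11), Hall→StairB (6), C1→C4 (2); capacity 11 + 6 + 2 = 19.
This cut is saturated, so no flow can exceed 19.

19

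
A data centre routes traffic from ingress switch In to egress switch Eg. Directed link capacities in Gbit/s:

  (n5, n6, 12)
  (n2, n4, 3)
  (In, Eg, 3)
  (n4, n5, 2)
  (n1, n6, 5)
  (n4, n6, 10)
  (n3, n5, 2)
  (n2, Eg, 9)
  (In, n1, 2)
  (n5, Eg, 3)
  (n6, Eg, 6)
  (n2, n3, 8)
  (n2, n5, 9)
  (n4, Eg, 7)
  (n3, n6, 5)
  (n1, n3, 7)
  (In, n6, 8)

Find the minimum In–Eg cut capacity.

11

Augment In→Eg: bottleneck 3, flow now 3.
Augment In→n6→Eg: bottleneck 6, flow now 9.
Augment In→n1→n3→n5→Eg: bottleneck 2, flow now 11.
No augmenting path remains; maximum flow = 11.
By max-flow min-cut, the minimum cut capacity equals the max flow.
In the residual graph, reachable from In: {In, n6}.
Min-cut edges: In→n1 (2), In→Eg (3), n6→Eg (6); capacity 2 + 3 + 6 = 11.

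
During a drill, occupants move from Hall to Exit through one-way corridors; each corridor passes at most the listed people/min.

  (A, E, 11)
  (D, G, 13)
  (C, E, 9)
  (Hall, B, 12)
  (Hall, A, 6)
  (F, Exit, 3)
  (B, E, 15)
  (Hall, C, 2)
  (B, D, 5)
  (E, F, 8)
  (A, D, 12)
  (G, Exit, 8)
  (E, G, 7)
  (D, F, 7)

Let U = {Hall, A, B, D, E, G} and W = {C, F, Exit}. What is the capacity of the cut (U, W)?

Edges leaving {Hall, A, B, D, E, G}: Hall→C (2), D→F (7), E→F (8), G→Exit (8).
Cut capacity = 2 + 7 + 8 + 8 = 25.

25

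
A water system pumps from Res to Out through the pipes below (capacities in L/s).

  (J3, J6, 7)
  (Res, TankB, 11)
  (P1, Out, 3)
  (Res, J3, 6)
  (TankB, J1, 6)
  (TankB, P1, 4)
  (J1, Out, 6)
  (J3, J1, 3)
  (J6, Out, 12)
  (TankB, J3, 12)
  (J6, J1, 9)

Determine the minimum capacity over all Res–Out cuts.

Augment Res→J3→J1→Out: bottleneck 3, flow now 3.
Augment Res→J3→J6→Out: bottleneck 3, flow now 6.
Augment Res→TankB→J1→Out: bottleneck 3, flow now 9.
Augment Res→TankB→P1→Out: bottleneck 3, flow now 12.
Augment Res→TankB→J3→J6→Out: bottleneck 4, flow now 16.
No augmenting path remains; maximum flow = 16.
By max-flow min-cut, the minimum cut capacity equals the max flow.
In the residual graph, reachable from Res: {Res, J3, TankB, J1, P1}.
Min-cut edges: J3→J6 (7), J1→Out (6), P1→Out (3); capacity 7 + 6 + 3 = 16.

16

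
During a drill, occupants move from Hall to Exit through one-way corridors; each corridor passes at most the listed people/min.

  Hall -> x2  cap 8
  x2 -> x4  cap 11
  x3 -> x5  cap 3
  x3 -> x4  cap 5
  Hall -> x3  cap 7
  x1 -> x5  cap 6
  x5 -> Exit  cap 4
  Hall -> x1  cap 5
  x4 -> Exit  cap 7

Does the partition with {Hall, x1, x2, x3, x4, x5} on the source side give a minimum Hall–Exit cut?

Given cut capacity: 7 + 4 = 11.
Augment Hall→x1→x5→Exit: bottleneck 4, flow now 4.
Augment Hall→x2→x4→Exit: bottleneck 7, flow now 11.
No augmenting path remains; maximum flow = 11.
Cut capacity 11 equals the max flow, so it is a minimum cut.

Yes — it is a minimum cut (capacity 11).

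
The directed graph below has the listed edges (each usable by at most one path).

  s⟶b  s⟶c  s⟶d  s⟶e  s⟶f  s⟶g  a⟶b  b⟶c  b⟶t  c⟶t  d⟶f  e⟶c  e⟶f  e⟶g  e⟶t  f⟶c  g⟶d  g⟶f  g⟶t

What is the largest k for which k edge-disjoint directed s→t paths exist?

4

Assign every edge capacity 1; by Menger, the answer equals the max flow.
Path s→b→t (+1); total 1.
Path s→c→t (+1); total 2.
Path s→e→t (+1); total 3.
Path s→g→t (+1); total 4.
No residual s→t path; max flow = 4.
Certifying cut of size 4: {c→t, s→b, s→e, s→g}.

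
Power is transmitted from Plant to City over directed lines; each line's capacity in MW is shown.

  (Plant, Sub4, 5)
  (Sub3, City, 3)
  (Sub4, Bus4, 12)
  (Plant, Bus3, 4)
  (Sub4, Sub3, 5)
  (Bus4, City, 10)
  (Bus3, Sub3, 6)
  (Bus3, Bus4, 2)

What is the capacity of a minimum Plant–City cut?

Augment Plant→Bus3→Sub3→City: bottleneck 3, flow now 3.
Augment Plant→Bus3→Bus4→City: bottleneck 1, flow now 4.
Augment Plant→Sub4→Bus4→City: bottleneck 5, flow now 9.
No augmenting path remains; maximum flow = 9.
By max-flow min-cut, the minimum cut capacity equals the max flow.
In the residual graph, reachable from Plant: {Plant}.
Min-cut edges: Plant→Bus3 (4), Plant→Sub4 (5); capacity 4 + 5 = 9.

9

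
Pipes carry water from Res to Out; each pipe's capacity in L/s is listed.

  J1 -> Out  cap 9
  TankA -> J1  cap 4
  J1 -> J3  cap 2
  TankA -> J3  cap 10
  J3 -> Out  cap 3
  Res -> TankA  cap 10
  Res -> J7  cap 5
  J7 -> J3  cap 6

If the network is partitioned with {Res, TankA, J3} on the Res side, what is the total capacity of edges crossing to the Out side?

Edges leaving {Res, TankA, J3}: Res→J7 (5), TankA→J1 (4), J3→Out (3).
Cut capacity = 5 + 4 + 3 = 12.

12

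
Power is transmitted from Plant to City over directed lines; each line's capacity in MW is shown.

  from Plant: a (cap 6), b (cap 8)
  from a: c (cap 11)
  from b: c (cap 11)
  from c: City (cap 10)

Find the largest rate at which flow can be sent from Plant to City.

10

Augment Plant→a→c→City: bottleneck 6, flow now 6.
Augment Plant→b→c→City: bottleneck 4, flow now 10.
No augmenting path remains; maximum flow = 10.
In the residual graph, reachable from Plant: {Plant, a, b, c}.
Min-cut edges: c→City (10); capacity 10 = 10.
This cut is saturated, so no flow can exceed 10.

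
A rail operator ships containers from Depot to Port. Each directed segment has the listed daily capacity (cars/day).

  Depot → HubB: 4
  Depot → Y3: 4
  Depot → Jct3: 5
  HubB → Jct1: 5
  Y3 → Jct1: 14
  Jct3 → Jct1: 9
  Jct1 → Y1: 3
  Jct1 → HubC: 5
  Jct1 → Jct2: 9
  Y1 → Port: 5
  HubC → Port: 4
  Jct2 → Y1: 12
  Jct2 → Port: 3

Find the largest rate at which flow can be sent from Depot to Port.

12

Augment Depot→HubB→Jct1→Y1→Port: bottleneck 3, flow now 3.
Augment Depot→HubB→Jct1→HubC→Port: bottleneck 1, flow now 4.
Augment Depot→Y3→Jct1→HubC→Port: bottleneck 3, flow now 7.
Augment Depot→Y3→Jct1→Jct2→Port: bottleneck 1, flow now 8.
Augment Depot→Jct3→Jct1→Jct2→Port: bottleneck 2, flow now 10.
Augment Depot→Jct3→Jct1→Jct2→Y1→Port: bottleneck 2, flow now 12.
No augmenting path remains; maximum flow = 12.
In the residual graph, reachable from Depot: {Depot, HubB, Y3, Jct3, Jct1, Y1, HubC, Jct2}.
Min-cut edges: Y1→Port (5), HubC→Port (4), Jct2→Port (3); capacity 5 + 4 + 3 = 12.
This cut is saturated, so no flow can exceed 12.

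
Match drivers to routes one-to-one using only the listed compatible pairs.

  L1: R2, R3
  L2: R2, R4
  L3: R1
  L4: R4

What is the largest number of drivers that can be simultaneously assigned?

4

Unit-capacity flow: source→left, listed edges, right→sink; max matching = max flow.
Augmenting path L1→R2 (+1); matched 1.
Augmenting path L2→R4 (+1); matched 2.
Augmenting path L3→R1 (+1); matched 3.
Augmenting path L4→R4→L2→R2→L1→R3 (+1); matched 4.
No augmenting path remains; maximum matching = 4.
König certificate: {L1, L2, L3, L4} is a vertex cover of size 4 (every listed pair touches it), so no matching can be larger.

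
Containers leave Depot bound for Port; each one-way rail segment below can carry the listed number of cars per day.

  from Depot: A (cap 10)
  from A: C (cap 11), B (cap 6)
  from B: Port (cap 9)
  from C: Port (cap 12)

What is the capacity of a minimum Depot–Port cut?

10

Augment Depot→A→B→Port: bottleneck 6, flow now 6.
Augment Depot→A→C→Port: bottleneck 4, flow now 10.
No augmenting path remains; maximum flow = 10.
By max-flow min-cut, the minimum cut capacity equals the max flow.
In the residual graph, reachable from Depot: {Depot}.
Min-cut edges: Depot→A (10); capacity 10 = 10.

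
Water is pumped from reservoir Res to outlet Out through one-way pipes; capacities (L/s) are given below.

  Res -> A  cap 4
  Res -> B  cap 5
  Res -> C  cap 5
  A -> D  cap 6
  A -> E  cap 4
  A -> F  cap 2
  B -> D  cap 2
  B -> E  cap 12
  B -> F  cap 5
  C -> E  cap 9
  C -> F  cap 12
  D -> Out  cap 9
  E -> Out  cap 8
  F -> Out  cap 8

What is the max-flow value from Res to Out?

14

Augment Res→A→D→Out: bottleneck 4, flow now 4.
Augment Res→B→D→Out: bottleneck 2, flow now 6.
Augment Res→B→E→Out: bottleneck 3, flow now 9.
Augment Res→C→E→Out: bottleneck 5, flow now 14.
No augmenting path remains; maximum flow = 14.
In the residual graph, reachable from Res: {Res}.
Min-cut edges: Res→A (4), Res→B (5), Res→C (5); capacity 4 + 5 + 5 = 14.
This cut is saturated, so no flow can exceed 14.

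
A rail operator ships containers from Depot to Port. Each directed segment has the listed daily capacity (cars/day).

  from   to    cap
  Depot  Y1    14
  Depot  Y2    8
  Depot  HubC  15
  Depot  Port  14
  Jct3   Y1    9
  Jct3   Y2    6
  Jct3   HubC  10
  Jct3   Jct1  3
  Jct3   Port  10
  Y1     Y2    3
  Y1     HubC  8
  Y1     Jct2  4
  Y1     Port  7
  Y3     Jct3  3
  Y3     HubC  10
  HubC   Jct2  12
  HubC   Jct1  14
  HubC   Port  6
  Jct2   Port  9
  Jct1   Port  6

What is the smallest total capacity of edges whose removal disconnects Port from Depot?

Augment Depot→Port: bottleneck 14, flow now 14.
Augment Depot→Y1→Port: bottleneck 7, flow now 21.
Augment Depot→HubC→Port: bottleneck 6, flow now 27.
Augment Depot→Y1→Jct2→Port: bottleneck 4, flow now 31.
Augment Depot→HubC→Jct2→Port: bottleneck 5, flow now 36.
Augment Depot→HubC→Jct1→Port: bottleneck 4, flow now 40.
Augment Depot→Y1→HubC→Jct1→Port: bottleneck 2, flow now 42.
No augmenting path remains; maximum flow = 42.
By max-flow min-cut, the minimum cut capacity equals the max flow.
In the residual graph, reachable from Depot: {Depot, Y1, Y2, HubC, Jct2, Jct1}.
Min-cut edges: Depot→Port (14), Y1→Port (7), HubC→Port (6), Jct2→Port (9), Jct1→Port (6); capacity 14 + 7 + 6 + 9 + 6 = 42.

42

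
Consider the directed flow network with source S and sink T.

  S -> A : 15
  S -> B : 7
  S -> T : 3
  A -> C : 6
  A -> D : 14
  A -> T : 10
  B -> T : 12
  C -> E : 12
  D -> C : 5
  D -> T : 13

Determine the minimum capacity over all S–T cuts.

Augment S→T: bottleneck 3, flow now 3.
Augment S→A→T: bottleneck 10, flow now 13.
Augment S→B→T: bottleneck 7, flow now 20.
Augment S→A→D→T: bottleneck 5, flow now 25.
No augmenting path remains; maximum flow = 25.
By max-flow min-cut, the minimum cut capacity equals the max flow.
In the residual graph, reachable from S: {S}.
Min-cut edges: S→A (15), S→B (7), S→T (3); capacity 15 + 7 + 3 = 25.

25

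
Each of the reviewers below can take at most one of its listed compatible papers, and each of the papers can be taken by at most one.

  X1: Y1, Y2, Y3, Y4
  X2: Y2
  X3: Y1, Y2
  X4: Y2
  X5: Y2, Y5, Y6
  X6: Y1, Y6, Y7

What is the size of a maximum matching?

5

Unit-capacity flow: source→left, listed edges, right→sink; max matching = max flow.
Augmenting path X1→Y1 (+1); matched 1.
Augmenting path X2→Y2 (+1); matched 2.
Augmenting path X5→Y5 (+1); matched 3.
Augmenting path X6→Y6 (+1); matched 4.
Augmenting path X3→Y1→X1→Y3 (+1); matched 5.
No augmenting path remains; maximum matching = 5.
König certificate: {X1, X3, X5, X6, Y2} is a vertex cover of size 5 (every listed pair touches it), so no matching can be larger.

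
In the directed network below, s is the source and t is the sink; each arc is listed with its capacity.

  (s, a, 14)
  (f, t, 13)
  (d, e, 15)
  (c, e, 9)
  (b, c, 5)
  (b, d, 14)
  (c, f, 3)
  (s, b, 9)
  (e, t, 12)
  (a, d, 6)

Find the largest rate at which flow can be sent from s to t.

Augment s→a→d→e→t: bottleneck 6, flow now 6.
Augment s→b→c→e→t: bottleneck 5, flow now 11.
Augment s→b→d→e→t: bottleneck 1, flow now 12.
Augment s→b→d→e→c→f→t: bottleneck 3, flow now 15. (uses reverse residual edge)
No augmenting path remains; maximum flow = 15.
In the residual graph, reachable from s: {s, a}.
Min-cut edges: s→b (9), a→d (6); capacity 9 + 6 = 15.
This cut is saturated, so no flow can exceed 15.

15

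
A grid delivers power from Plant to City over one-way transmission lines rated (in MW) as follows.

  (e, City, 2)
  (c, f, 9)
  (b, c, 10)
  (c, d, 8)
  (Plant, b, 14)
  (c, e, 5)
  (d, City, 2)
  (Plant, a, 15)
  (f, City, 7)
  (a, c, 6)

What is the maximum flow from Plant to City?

11

Augment Plant→a→c→d→City: bottleneck 2, flow now 2.
Augment Plant→a→c→e→City: bottleneck 2, flow now 4.
Augment Plant→a→c→f→City: bottleneck 2, flow now 6.
Augment Plant→b→c→f→City: bottleneck 5, flow now 11.
No augmenting path remains; maximum flow = 11.
In the residual graph, reachable from Plant: {Plant, a, b, c, d, e, f}.
Min-cut edges: d→City (2), e→City (2), f→City (7); capacity 2 + 2 + 7 = 11.
This cut is saturated, so no flow can exceed 11.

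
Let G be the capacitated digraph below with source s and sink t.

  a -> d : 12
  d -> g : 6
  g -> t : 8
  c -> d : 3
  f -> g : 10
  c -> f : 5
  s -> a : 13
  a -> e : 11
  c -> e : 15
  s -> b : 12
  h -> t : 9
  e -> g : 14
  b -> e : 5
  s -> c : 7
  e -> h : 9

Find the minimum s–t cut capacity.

Augment s→a→d→g→t: bottleneck 6, flow now 6.
Augment s→a→e→g→t: bottleneck 2, flow now 8.
Augment s→a→e→h→t: bottleneck 5, flow now 13.
Augment s→b→e→h→t: bottleneck 4, flow now 17.
No augmenting path remains; maximum flow = 17.
By max-flow min-cut, the minimum cut capacity equals the max flow.
In the residual graph, reachable from s: {s, a, b, c, d, e, f, g}.
Min-cut edges: e→h (9), g→t (8); capacity 9 + 8 = 17.

17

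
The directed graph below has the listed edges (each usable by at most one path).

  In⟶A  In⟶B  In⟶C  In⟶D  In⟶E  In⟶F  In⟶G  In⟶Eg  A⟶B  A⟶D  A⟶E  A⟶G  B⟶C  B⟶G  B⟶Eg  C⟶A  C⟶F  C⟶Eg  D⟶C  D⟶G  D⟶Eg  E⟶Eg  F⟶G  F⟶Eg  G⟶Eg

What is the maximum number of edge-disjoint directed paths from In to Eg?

Assign every edge capacity 1; by Menger, the answer equals the max flow.
Path In→Eg (+1); total 1.
Path In→B→Eg (+1); total 2.
Path In→C→Eg (+1); total 3.
Path In→D→Eg (+1); total 4.
Path In→E→Eg (+1); total 5.
Path In→F→Eg (+1); total 6.
Path In→G→Eg (+1); total 7.
No residual In→Eg path; max flow = 7.
Certifying cut of size 7: {B→Eg, C→Eg, D→Eg, E→Eg, F→Eg, G→Eg, In→Eg}.

7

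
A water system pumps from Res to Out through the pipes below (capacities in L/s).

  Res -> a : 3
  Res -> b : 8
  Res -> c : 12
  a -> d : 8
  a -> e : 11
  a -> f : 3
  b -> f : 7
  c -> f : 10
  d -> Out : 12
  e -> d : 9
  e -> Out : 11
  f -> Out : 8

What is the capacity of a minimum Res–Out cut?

11

Augment Res→a→d→Out: bottleneck 3, flow now 3.
Augment Res→b→f→Out: bottleneck 7, flow now 10.
Augment Res→c→f→Out: bottleneck 1, flow now 11.
No augmenting path remains; maximum flow = 11.
By max-flow min-cut, the minimum cut capacity equals the max flow.
In the residual graph, reachable from Res: {Res, b, c, f}.
Min-cut edges: Res→a (3), f→Out (8); capacity 3 + 8 = 11.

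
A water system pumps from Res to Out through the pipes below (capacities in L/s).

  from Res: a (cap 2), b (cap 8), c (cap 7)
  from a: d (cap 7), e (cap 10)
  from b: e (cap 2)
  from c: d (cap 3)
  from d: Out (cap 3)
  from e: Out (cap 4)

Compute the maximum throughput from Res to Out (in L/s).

7

Augment Res→a→d→Out: bottleneck 2, flow now 2.
Augment Res→b→e→Out: bottleneck 2, flow now 4.
Augment Res→c→d→Out: bottleneck 1, flow now 5.
Augment Res→c→d→a→e→Out: bottleneck 2, flow now 7. (uses reverse residual edge)
No augmenting path remains; maximum flow = 7.
In the residual graph, reachable from Res: {Res, b, c}.
Min-cut edges: Res→a (2), b→e (2), c→d (3); capacity 2 + 2 + 3 = 7.
This cut is saturated, so no flow can exceed 7.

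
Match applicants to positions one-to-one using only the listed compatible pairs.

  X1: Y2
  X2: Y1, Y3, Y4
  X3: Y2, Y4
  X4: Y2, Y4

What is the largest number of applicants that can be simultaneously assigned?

Unit-capacity flow: source→left, listed edges, right→sink; max matching = max flow.
Augmenting path X1→Y2 (+1); matched 1.
Augmenting path X2→Y1 (+1); matched 2.
Augmenting path X3→Y4 (+1); matched 3.
No augmenting path remains; maximum matching = 3.
König certificate: {X2, Y2, Y4} is a vertex cover of size 3 (every listed pair touches it), so no matching can be larger.

3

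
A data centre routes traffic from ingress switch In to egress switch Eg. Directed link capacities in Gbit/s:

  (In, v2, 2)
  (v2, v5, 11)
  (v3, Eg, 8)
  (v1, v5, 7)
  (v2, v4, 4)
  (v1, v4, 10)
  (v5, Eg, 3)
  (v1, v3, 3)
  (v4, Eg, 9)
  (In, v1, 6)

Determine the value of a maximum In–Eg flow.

Augment In→v1→v3→Eg: bottleneck 3, flow now 3.
Augment In→v1→v4→Eg: bottleneck 3, flow now 6.
Augment In→v2→v4→Eg: bottleneck 2, flow now 8.
No augmenting path remains; maximum flow = 8.
In the residual graph, reachable from In: {In}.
Min-cut edges: In→v1 (6), In→v2 (2); capacity 6 + 2 = 8.
This cut is saturated, so no flow can exceed 8.

8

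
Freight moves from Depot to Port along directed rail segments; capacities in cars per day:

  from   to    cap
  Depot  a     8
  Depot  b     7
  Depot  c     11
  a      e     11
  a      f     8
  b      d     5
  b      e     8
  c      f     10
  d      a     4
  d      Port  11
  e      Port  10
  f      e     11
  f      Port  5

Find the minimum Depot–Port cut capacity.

20

Augment Depot→a→e→Port: bottleneck 8, flow now 8.
Augment Depot→b→d→Port: bottleneck 5, flow now 13.
Augment Depot→b→e→Port: bottleneck 2, flow now 15.
Augment Depot→c→f→Port: bottleneck 5, flow now 20.
No augmenting path remains; maximum flow = 20.
By max-flow min-cut, the minimum cut capacity equals the max flow.
In the residual graph, reachable from Depot: {Depot, a, b, c, e, f}.
Min-cut edges: b→d (5), e→Port (10), f→Port (5); capacity 5 + 10 + 5 = 20.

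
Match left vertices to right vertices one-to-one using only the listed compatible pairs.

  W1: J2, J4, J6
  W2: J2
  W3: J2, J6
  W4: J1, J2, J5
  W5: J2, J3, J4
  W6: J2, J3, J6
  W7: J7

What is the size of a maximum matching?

Unit-capacity flow: source→left, listed edges, right→sink; max matching = max flow.
Augmenting path W1→J2 (+1); matched 1.
Augmenting path W3→J6 (+1); matched 2.
Augmenting path W4→J1 (+1); matched 3.
Augmenting path W5→J3 (+1); matched 4.
Augmenting path W7→J7 (+1); matched 5.
Augmenting path W2→J2→W1→J4 (+1); matched 6.
No augmenting path remains; maximum matching = 6.
König certificate: {W4, W7, J2, J3, J4, J6} is a vertex cover of size 6 (every listed pair touches it), so no matching can be larger.

6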